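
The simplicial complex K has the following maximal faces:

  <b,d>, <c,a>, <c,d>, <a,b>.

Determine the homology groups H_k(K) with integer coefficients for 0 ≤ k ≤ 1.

Order the vertices as a < b < c < d. Listing each simplex with vertices in this order, K has dimension 1 with simplices:

  0-simplices (4): a, b, c, d
  1-simplices (4): ab, ac, bd, cd

so the chain groups are C_0 ≅ Z^4, C_1 ≅ Z^4.

The boundary map ∂_1: C_1 → C_0 is given by ∂[p,q] = [q] − [p]. For instance
  ∂ab = b − a.
This gives a 4×4 integer matrix of rank 3; reducing to Smith normal form yields diagonal entries (1,1,1).

Now H_k = ker ∂_k / im ∂_{k+1}, so:

  H_0: rank C_0 − rank ∂_1 = 4 − 3 = 1, and the invariant factors of ∂_1 are all 1, so H_0 = Z.
  H_1: rank ker ∂_1 − rank ∂_2 = (4 − 3) − 0 = 1, and there is no ∂_2, so H_1 = Z.

H_0 ≅ Z,  H_1 ≅ Z.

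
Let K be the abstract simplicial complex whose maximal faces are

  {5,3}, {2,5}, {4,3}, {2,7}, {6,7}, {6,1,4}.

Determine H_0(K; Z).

Order the vertices as 1 < 2 < 3 < 4 < 5 < 6 < 7. Listing each simplex with vertices in this order, K has dimension 2 with simplices:

  0-simplices (7): [1], [2], [3], [4], [5], [6], [7]
  1-simplices (8): [1,4], [1,6], [2,5], [2,7], [3,4], [3,5], [4,6], [6,7]
  2-simplices (1): [1,4,6]

giving chain groups C_0 ≅ Z^7, C_1 ≅ Z^8, C_2 ≅ Z^1.

∂_1: C_1 → C_0 maps an edge to its endpoints' difference, ∂[p,q] = q − p. For instance
  ∂[3,5] = [5] − [3].
The 7×8 boundary matrix has rank 6 and Smith normal form diag(1,1,1,1,1,1).

∂_2: C_2 → C_1 sends each 2-simplex [p,q,r] to [q,r] − [p,r] + [p,q]. For instance
  ∂[1,4,6] = [4,6] − [1,6] + [1,4].
The 8×1 boundary matrix has rank 1 and Smith normal form diag(1).

Computing H_k = (kernel of ∂_k) / (image of ∂_{k+1}):

  H_0: rank C_0 − rank ∂_1 = 7 − 6 = 1, and the invariant factors of ∂_1 are all 1, so H_0 ≅ Z.

H_0 ≅ Z.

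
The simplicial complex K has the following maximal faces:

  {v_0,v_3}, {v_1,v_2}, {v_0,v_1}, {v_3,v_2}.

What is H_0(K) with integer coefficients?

H_0 = Z.

Order the vertices as v_0 < v_1 < v_2 < v_3. Listing each simplex with vertices in this order, K has dimension 1 with simplices:

  0-simplices (4): [v_0], [v_1], [v_2], [v_3]
  1-simplices (4): [v_0,v_1], [v_0,v_3], [v_1,v_2], [v_2,v_3]

giving chain groups C_0 ≅ Z^4, C_1 ≅ Z^4.

The boundary map ∂_1: C_1 → C_0 is given by ∂[p,q] = [q] − [p].
As a 4×4 matrix over Z this has rank 3, with invariant factors (1,1,1).

From H_k ≅ ker(∂_k) / im(∂_{k+1}) we obtain:

  H_0: rank C_0 − rank ∂_1 = 4 − 3 = 1, and the invariant factors of ∂_1 are all 1, so H_0 ≅ Z.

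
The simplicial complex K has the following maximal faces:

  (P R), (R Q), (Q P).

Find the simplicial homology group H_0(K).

H_0 ≅ Z.

Take the total order P < Q < R on the vertex set. Then K (dimension 1) consists of the simplices:

  0-simplices (3): P, Q, R
  1-simplices (3): PQ, PR, QR

Hence C_0 ≅ Z^3, C_1 ≅ Z^3.

Boundary ∂_1: C_1 → C_0 sends each edge [p,q] (with p < q) to q − p.
The 3×3 boundary matrix has rank 2 and Smith normal form diag(1,1).

From H_k ≅ ker(∂_k) / im(∂_{k+1}) we obtain:

  H_0: rank C_0 − rank ∂_1 = 3 − 2 = 1, and the invariant factors of ∂_1 are all 1, so H_0 ≅ Z.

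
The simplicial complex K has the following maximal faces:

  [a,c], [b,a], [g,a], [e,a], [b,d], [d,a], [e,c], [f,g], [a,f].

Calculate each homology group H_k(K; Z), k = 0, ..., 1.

Fix the vertex order a < b < c < d < e < f < g and write every simplex with vertices in increasing order. Then dim K = 1 and the simplices of K are:

  0-simplices (7): a, b, c, d, e, f, g
  1-simplices (9): ab, ac, ad, ae, af, ag, bd, ce, fg

so the chain groups are C_0 ≅ Z^7, C_1 ≅ Z^9.

The boundary map ∂_1: C_1 → C_0 sends each edge [p,q] (with p < q) to q − p. For instance
  ∂ae = e − a.
As a 7×9 matrix over Z this has rank 6, with invariant factors (1,1,1,1,1,1).

Reading off H_k = ker ∂_k / im ∂_{k+1}:

  H_0: rank C_0 − rank ∂_1 = 7 − 6 = 1, and the invariant factors of ∂_1 are all 1, so H_0 = Z.
  H_1: rank ker ∂_1 − rank ∂_2 = (9 − 6) − 0 = 3, and there is no ∂_2, so H_1 = Z^3.

As a check, the Euler characteristic is 7 − 9 = -2, which agrees with 1 − 3 = -2.
(K is a triangulation of a wedge of 3 circles.)

H_0 ≅ Z,  H_1 ≅ Z^3.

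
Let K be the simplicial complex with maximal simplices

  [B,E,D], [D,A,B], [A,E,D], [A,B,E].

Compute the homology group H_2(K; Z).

Order the vertices as A < B < D < E. Listing each simplex with vertices in this order, K has dimension 2 with simplices:

  0-simplices (4): A, B, D, E
  1-simplices (6): AB, AD, AE, BD, BE, DE
  2-simplices (4): ABD, ABE, ADE, BDE

giving chain groups C_0 ≅ Z^4, C_1 ≅ Z^6, C_2 ≅ Z^4.

∂_1: C_1 → C_0 sends each edge [p,q] (with p < q) to q − p. For instance
  ∂AE = E − A.
The resulting 4×6 matrix has rank 3, and its Smith normal form has invariant factors (1,1,1).

The boundary map ∂_2: C_2 → C_1 sends each 2-simplex [p,q,r] to [q,r] − [p,r] + [p,q]. For instance
  ∂BDE = DE − BE + BD,
  ∂ADE = DE − AE + AD.
As a 6×4 matrix over Z this has rank 3, with invariant factors (1,1,1).

Reading off H_k = ker ∂_k / im ∂_{k+1}:

  H_2: rank ker ∂_2 − rank ∂_3 = (4 − 3) − 0 = 1, and there is no ∂_3, so H_2 ≅ Z.

H_2 = Z.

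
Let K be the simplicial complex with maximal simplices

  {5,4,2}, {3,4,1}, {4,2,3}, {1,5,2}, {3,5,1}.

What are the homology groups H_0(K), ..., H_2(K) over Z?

Order the vertices as 1 < 2 < 3 < 4 < 5. Listing each simplex with vertices in this order, K has dimension 2 with simplices:

  0-simplices (5): [1], [2], [3], [4], [5]
  1-simplices (10): [1,2], [1,3], [1,4], [1,5], [2,3], [2,4], [2,5], [3,4], [3,5], [4,5]
  2-simplices (5): [1,2,5], [1,3,4], [1,3,5], [2,3,4], [2,4,5]

Hence C_0 ≅ Z^5, C_1 ≅ Z^10, C_2 ≅ Z^5.

The boundary map ∂_1: C_1 → C_0 maps an edge to its endpoints' difference, ∂[p,q] = q − p. For instance
  ∂[2,3] = [3] − [2].
As a 5×10 matrix over Z this has rank 4, with invariant factors (1,1,1,1).

Boundary ∂_2: C_2 → C_1 acts by ∂[p,q,r] = [q,r] − [p,r] + [p,q]. For instance
  ∂[1,3,4] = [3,4] − [1,4] + [1,3],
  ∂[2,4,5] = [4,5] − [2,5] + [2,4].
This gives a 10×5 integer matrix of rank 5; reducing to Smith normal form yields diagonal entries (1,1,1,1,1).

From H_k ≅ ker(∂_k) / im(∂_{k+1}) we obtain:

  H_0: rank C_0 − rank ∂_1 = 5 − 4 = 1, and the invariant factors of ∂_1 are all 1, so H_0 ≅ Z.
  H_1: rank ker ∂_1 − rank ∂_2 = (10 − 4) − 5 = 1, and the invariant factors of ∂_2 are all 1, so H_1 ≅ Z.
  H_2: rank ker ∂_2 − rank ∂_3 = (5 − 5) − 0 = 0, and there is no ∂_3, so H_2 ≅ 0.

(K is a triangulation of the Möbius band.)

H_0 ≅ Z,  H_1 ≅ Z,  H_2 = 0.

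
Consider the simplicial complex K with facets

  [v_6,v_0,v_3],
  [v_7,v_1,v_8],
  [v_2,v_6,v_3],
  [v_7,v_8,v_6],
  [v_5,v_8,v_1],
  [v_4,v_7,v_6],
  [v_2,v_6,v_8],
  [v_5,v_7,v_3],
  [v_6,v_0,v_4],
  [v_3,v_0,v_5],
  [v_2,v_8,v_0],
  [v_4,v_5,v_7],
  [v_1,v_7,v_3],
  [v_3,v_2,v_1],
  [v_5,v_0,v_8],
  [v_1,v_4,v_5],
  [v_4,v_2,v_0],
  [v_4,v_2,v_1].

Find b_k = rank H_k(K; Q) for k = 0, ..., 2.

b_0 = 1, b_1 = 1, b_2 = 0.

Order the vertices as v_0 < v_1 < v_2 < v_3 < v_4 < v_5 < v_6 < v_7 < v_8. Listing each simplex with vertices in this order, K has dimension 2 with simplices:

  0-simplices (9): [v_0], [v_1], [v_2], [v_3], [v_4], [v_5], [v_6], [v_7], [v_8]
  1-simplices (27): (27 of them)
  2-simplices (18): (18 of them)

giving chain groups C_0 ≅ Z^9, C_1 ≅ Z^27, C_2 ≅ Z^18.

The boundary map ∂_1: C_1 → C_0 maps an edge to its endpoints' difference, ∂[p,q] = q − p. For instance
  ∂[v_1,v_2] = [v_2] − [v_1].
This gives a 9×27 integer matrix of rank 8; reducing to Smith normal form yields diagonal entries (1,1,1,1,1,1,1,1).

∂_2: C_2 → C_1 sends each 2-simplex [p,q,r] to [q,r] − [p,r] + [p,q]. For instance
  ∂[v_6,v_7,v_8] = [v_7,v_8] − [v_6,v_8] + [v_6,v_7],
  ∂[v_1,v_2,v_4] = [v_2,v_4] − [v_1,v_4] + [v_1,v_2].
This gives a 27×18 integer matrix of rank 18; reducing to Smith normal form yields diagonal entries (1,1,1,1,1,1,1,1,1,1,1,1,1,1,1,1,1,2).

Computing H_k = (kernel of ∂_k) / (image of ∂_{k+1}):

  H_0: rank C_0 − rank ∂_1 = 9 − 8 = 1, and the invariant factors of ∂_1 are all 1, so H_0 = Z.
  H_1: rank ker ∂_1 − rank ∂_2 = (27 − 8) − 18 = 1, and ∂_2 has invariant factor 2 > 1, so H_1 = Z ⊕ Z/2.
  H_2: rank ker ∂_2 − rank ∂_3 = (18 − 18) − 0 = 0, and there is no ∂_3, so H_2 = 0.

Hence the Betti numbers are b_0 = 1, b_1 = 1, b_2 = 0.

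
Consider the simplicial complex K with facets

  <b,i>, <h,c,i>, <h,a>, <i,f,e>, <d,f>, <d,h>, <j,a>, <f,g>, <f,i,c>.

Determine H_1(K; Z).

Fix the vertex order a < b < c < d < e < f < g < h < i < j and write every simplex with vertices in increasing order. Then dim K = 2 and the simplices of K are:

  0-simplices (10): a, b, c, d, e, f, g, h, i, j
  1-simplices (13): ah, aj, bi, cf, ch, ci, df, dh, ef, ei, fg, fi, hi
  2-simplices (3): cfi, chi, efi

Hence C_0 ≅ Z^10, C_1 ≅ Z^13, C_2 ≅ Z^3.

Boundary ∂_1: C_1 → C_0 is given by ∂[p,q] = [q] − [p].
The 10×13 boundary matrix has rank 9 and Smith normal form diag(1,1,1,1,1,1,1,1,1).

The boundary map ∂_2: C_2 → C_1 acts by ∂[p,q,r] = [q,r] − [p,r] + [p,q]. For instance
  ∂cfi = fi − ci + cf,
  ∂efi = fi − ei + ef.
The 13×3 boundary matrix has rank 3 and Smith normal form diag(1,1,1).

Computing H_k = (kernel of ∂_k) / (image of ∂_{k+1}):

  H_1: rank ker ∂_1 − rank ∂_2 = (13 − 9) − 3 = 1, and the invariant factors of ∂_2 are all 1, so H_1 = Z.

H_1 ≅ Z.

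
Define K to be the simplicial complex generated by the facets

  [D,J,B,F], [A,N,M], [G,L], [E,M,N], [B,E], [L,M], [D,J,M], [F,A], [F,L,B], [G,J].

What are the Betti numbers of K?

b_0 = 1, b_1 = 4, b_2 = 0, b_3 = 0.

Fix the vertex order A < B < D < E < F < G < J < L < M < N and write every simplex with vertices in increasing order. Then dim K = 3 and the simplices of K are:

  0-simplices (10): A, B, D, E, F, G, J, L, M, N
  1-simplices (20): AF, AM, AN, BD, BE, BF, BJ, BL, DF, DJ, DM, EM, EN, FJ, FL, GJ, GL, JM, LM, MN
  2-simplices (8): AMN, BDF, BDJ, BFJ, BFL, DFJ, DJM, EMN
  3-simplices (1): BDFJ

Hence C_0 ≅ Z^10, C_1 ≅ Z^20, C_2 ≅ Z^8, C_3 ≅ Z^1.

The boundary map ∂_1: C_1 → C_0 is given by ∂[p,q] = [q] − [p].
The resulting 10×20 matrix has rank 9, and its Smith normal form has invariant factors (1,1,1,1,1,1,1,1,1).

∂_2: C_2 → C_1 maps a triangle to the signed sum of its edges. For instance
  ∂EMN = MN − EN + EM,
  ∂AMN = MN − AN + AM.
As a 20×8 matrix over Z this has rank 7, with invariant factors (1,1,1,1,1,1,1).

The boundary map ∂_3: C_3 → C_2 sends each 3-simplex σ to the alternating sum Σ_i (−1)^i (σ with its i-th vertex removed). For instance
  ∂BDFJ = DFJ − BFJ + BDJ − BDF.
This gives a 8×1 integer matrix of rank 1; reducing to Smith normal form yields diagonal entries (1).

From H_k ≅ ker(∂_k) / im(∂_{k+1}) we obtain:

  H_0: rank C_0 − rank ∂_1 = 10 − 9 = 1, and the invariant factors of ∂_1 are all 1, so H_0 = Z.
  H_1: rank ker ∂_1 − rank ∂_2 = (20 − 9) − 7 = 4, and the invariant factors of ∂_2 are all 1, so H_1 = Z^4.
  H_2: rank ker ∂_2 − rank ∂_3 = (8 − 7) − 1 = 0, and the invariant factors of ∂_3 are all 1, so H_2 = 0.
  H_3: rank ker ∂_3 − rank ∂_4 = (1 − 1) − 0 = 0, and there is no ∂_4, so H_3 = 0.

Hence the Betti numbers are b_0 = 1, b_1 = 4, b_2 = 0, b_3 = 0.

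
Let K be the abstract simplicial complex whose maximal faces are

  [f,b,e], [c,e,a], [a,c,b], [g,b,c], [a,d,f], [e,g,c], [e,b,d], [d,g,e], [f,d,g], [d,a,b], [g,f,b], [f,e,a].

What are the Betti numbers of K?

b_0 = 1, b_1 = 0, b_2 = 0.

We work with the vertex ordering a < b < c < d < e < f < g. The simplices of K, each written with vertices in increasing order, are:

  0-simplices (7): a, b, c, d, e, f, g
  1-simplices (18): ab, ac, ad, ae, af, bc, bd, be, bf, bg, ce, cg, de, df, dg, ef, eg, fg
  2-simplices (12): abc, abd, ace, adf, aef, bcg, bde, bef, bfg, ceg, deg, dfg

so the chain groups are C_0 ≅ Z^7, C_1 ≅ Z^18, C_2 ≅ Z^12.

Boundary ∂_1: C_1 → C_0 maps an edge to its endpoints' difference, ∂[p,q] = q − p.
As a 7×18 matrix over Z this has rank 6, with invariant factors (1,1,1,1,1,1).

The boundary map ∂_2: C_2 → C_1 maps a triangle to the signed sum of its edges. For instance
  ∂aef = ef − af + ae,
  ∂dfg = fg − dg + df.
The 18×12 boundary matrix has rank 12 and Smith normal form diag(1,1,1,1,1,1,1,1,1,1,1,2).

Computing H_k = (kernel of ∂_k) / (image of ∂_{k+1}):

  H_0: rank C_0 − rank ∂_1 = 7 − 6 = 1, and the invariant factors of ∂_1 are all 1, so H_0 ≅ Z.
  H_1: rank ker ∂_1 − rank ∂_2 = (18 − 6) − 12 = 0, and ∂_2 has invariant factor 2 > 1, so H_1 ≅ Z/2.
  H_2: rank ker ∂_2 − rank ∂_3 = (12 − 12) − 0 = 0, and there is no ∂_3, so H_2 ≅ 0.

As a check, the Euler characteristic is 7 − 18 + 12 = 1, which agrees with 1 − 0 + 0 = 1.

Hence the Betti numbers are b_0 = 1, b_1 = 0, b_2 = 0.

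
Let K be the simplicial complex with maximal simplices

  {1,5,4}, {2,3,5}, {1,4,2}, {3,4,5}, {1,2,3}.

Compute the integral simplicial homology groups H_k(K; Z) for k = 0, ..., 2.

H_0 ≅ Z,  H_1 ≅ Z,  H_2 = 0.

Take the total order 1 < 2 < 3 < 4 < 5 on the vertex set. Then K (dimension 2) consists of the simplices:

  0-simplices (5): [1], [2], [3], [4], [5]
  1-simplices (10): [1,2], [1,3], [1,4], [1,5], [2,3], [2,4], [2,5], [3,4], [3,5], [4,5]
  2-simplices (5): [1,2,3], [1,2,4], [1,4,5], [2,3,5], [3,4,5]

giving chain groups C_0 ≅ Z^5, C_1 ≅ Z^10, C_2 ≅ Z^5.

Boundary ∂_1: C_1 → C_0 is given by ∂[p,q] = [q] − [p].
As a 5×10 matrix over Z this has rank 4, with invariant factors (1,1,1,1).

∂_2: C_2 → C_1 sends each 2-simplex [p,q,r] to [q,r] − [p,r] + [p,q]. For instance
  ∂[1,2,3] = [2,3] − [1,3] + [1,2],
  ∂[2,3,5] = [3,5] − [2,5] + [2,3].
The 10×5 boundary matrix has rank 5 and Smith normal form diag(1,1,1,1,1).

From H_k ≅ ker(∂_k) / im(∂_{k+1}) we obtain:

  H_0: rank C_0 − rank ∂_1 = 5 − 4 = 1, and the invariant factors of ∂_1 are all 1, so H_0 ≅ Z.
  H_1: rank ker ∂_1 − rank ∂_2 = (10 − 4) − 5 = 1, and the invariant factors of ∂_2 are all 1, so H_1 ≅ Z.
  H_2: rank ker ∂_2 − rank ∂_3 = (5 − 5) − 0 = 0, and there is no ∂_3, so H_2 ≅ 0.

(K is a triangulation of the Möbius band.)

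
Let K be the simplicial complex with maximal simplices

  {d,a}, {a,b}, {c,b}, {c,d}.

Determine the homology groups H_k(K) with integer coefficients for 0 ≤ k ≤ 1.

Take the total order a < b < c < d on the vertex set. Then K (dimension 1) consists of the simplices:

  0-simplices (4): a, b, c, d
  1-simplices (4): ab, ad, bc, cd

so the chain groups are C_0 ≅ Z^4, C_1 ≅ Z^4.

Boundary ∂_1: C_1 → C_0 sends each edge [p,q] (with p < q) to q − p.
The 4×4 boundary matrix has rank 3 and Smith normal form diag(1,1,1).

Computing H_k = (kernel of ∂_k) / (image of ∂_{k+1}):

  H_0: rank C_0 − rank ∂_1 = 4 − 3 = 1, and the invariant factors of ∂_1 are all 1, so H_0 = Z.
  H_1: rank ker ∂_1 − rank ∂_2 = (4 − 3) − 0 = 1, and there is no ∂_2, so H_1 = Z.

As a check, the Euler characteristic is 4 − 4 = 0, which agrees with 1 − 1 = 0.

H_0 = Z,  H_1 = Z.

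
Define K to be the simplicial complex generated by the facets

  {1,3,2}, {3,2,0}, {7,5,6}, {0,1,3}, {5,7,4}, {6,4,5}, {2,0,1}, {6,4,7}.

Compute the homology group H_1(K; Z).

Fix the vertex order 0 < 1 < 2 < 3 < 4 < 5 < 6 < 7 and write every simplex with vertices in increasing order. Then dim K = 2 and the simplices of K are:

  0-simplices (8): [0], [1], [2], [3], [4], [5], [6], [7]
  1-simplices (12): [0,1], [0,2], [0,3], [1,2], [1,3], [2,3], [4,5], [4,6], [4,7], [5,6], [5,7], [6,7]
  2-simplices (8): [0,1,2], [0,1,3], [0,2,3], [1,2,3], [4,5,6], [4,5,7], [4,6,7], [5,6,7]

Hence C_0 ≅ Z^8, C_1 ≅ Z^12, C_2 ≅ Z^8.

∂_1: C_1 → C_0 is given by ∂[p,q] = [q] − [p]. For instance
  ∂[2,3] = [3] − [2].
This gives a 8×12 integer matrix of rank 6; reducing to Smith normal form yields diagonal entries (1,1,1,1,1,1).

Boundary ∂_2: C_2 → C_1 acts by ∂[p,q,r] = [q,r] − [p,r] + [p,q]. For instance
  ∂[0,2,3] = [2,3] − [0,3] + [0,2],
  ∂[1,2,3] = [2,3] − [1,3] + [1,2].
This gives a 12×8 integer matrix of rank 6; reducing to Smith normal form yields diagonal entries (1,1,1,1,1,1).

Reading off H_k = ker ∂_k / im ∂_{k+1}:

  H_1: rank ker ∂_1 − rank ∂_2 = (12 − 6) − 6 = 0, and the invariant factors of ∂_2 are all 1, so H_1 ≅ 0.

(K is a triangulation of the disjoint union of the 2-sphere S^2 and the 2-sphere S^2.)

H_1 = 0.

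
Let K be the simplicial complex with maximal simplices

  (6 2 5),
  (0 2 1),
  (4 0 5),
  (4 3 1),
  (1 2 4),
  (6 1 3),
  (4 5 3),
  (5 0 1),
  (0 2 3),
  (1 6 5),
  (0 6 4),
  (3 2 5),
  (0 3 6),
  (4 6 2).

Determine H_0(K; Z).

K has 7 vertices, 21 edges, 14 triangles.
rank ∂_0 = 0, rank ∂_1 = 6 ⇒ b_0 = 7 − 0 − 6 = 1; all invariant factors of ∂_1 are 1 so no torsion. So H_0 = Z.

H_0 ≅ Z.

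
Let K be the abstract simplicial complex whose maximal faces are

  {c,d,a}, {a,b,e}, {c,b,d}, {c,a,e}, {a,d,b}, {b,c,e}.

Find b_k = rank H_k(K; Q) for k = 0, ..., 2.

Fix the vertex order a < b < c < d < e and write every simplex with vertices in increasing order. Then dim K = 2 and the simplices of K are:

  0-simplices (5): a, b, c, d, e
  1-simplices (9): ab, ac, ad, ae, bc, bd, be, cd, ce
  2-simplices (6): abd, abe, acd, ace, bcd, bce

Hence C_0 ≅ Z^5, C_1 ≅ Z^9, C_2 ≅ Z^6.

Boundary ∂_1: C_1 → C_0 maps an edge to its endpoints' difference, ∂[p,q] = q − p.
As a 5×9 matrix over Z this has rank 4, with invariant factors (1,1,1,1).

∂_2: C_2 → C_1 maps a triangle to the signed sum of its edges. For instance
  ∂acd = cd − ad + ac,
  ∂bcd = cd − bd + bc.
The resulting 9×6 matrix has rank 5, and its Smith normal form has invariant factors (1,1,1,1,1).

Computing H_k = (kernel of ∂_k) / (image of ∂_{k+1}):

  H_0: rank C_0 − rank ∂_1 = 5 − 4 = 1, and the invariant factors of ∂_1 are all 1, so H_0 ≅ Z.
  H_1: rank ker ∂_1 − rank ∂_2 = (9 − 4) − 5 = 0, and the invariant factors of ∂_2 are all 1, so H_1 ≅ 0.
  H_2: rank ker ∂_2 − rank ∂_3 = (6 − 5) − 0 = 1, and there is no ∂_3, so H_2 ≅ Z.

As a check, the Euler characteristic is 5 − 9 + 6 = 2, which agrees with 1 − 0 + 1 = 2.

Hence the Betti numbers are b_0 = 1, b_1 = 0, b_2 = 1.

b_0 = 1, b_1 = 0, b_2 = 1.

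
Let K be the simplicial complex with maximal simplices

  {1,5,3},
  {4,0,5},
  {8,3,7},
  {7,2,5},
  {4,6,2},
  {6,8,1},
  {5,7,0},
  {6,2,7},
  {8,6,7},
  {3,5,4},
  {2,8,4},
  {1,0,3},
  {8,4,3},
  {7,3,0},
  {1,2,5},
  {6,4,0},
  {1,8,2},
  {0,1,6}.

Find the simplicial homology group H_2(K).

Take the total order 0 < 1 < 2 < 3 < 4 < 5 < 6 < 7 < 8 on the vertex set. Then K (dimension 2) consists of the simplices:

  0-simplices (9): [0], [1], [2], [3], [4], [5], [6], [7], [8]
  1-simplices (27): (27 of them)
  2-simplices (18): [0,1,3], [0,1,6], [0,3,7], [0,4,5], [0,4,6], [0,5,7], [1,2,5], [1,2,8], [1,3,5], [1,6,8], [2,4,6], [2,4,8], [2,5,7], [2,6,7], [3,4,5], [3,4,8], [3,7,8], [6,7,8]

so the chain groups are C_0 ≅ Z^9, C_1 ≅ Z^27, C_2 ≅ Z^18.

Boundary ∂_1: C_1 → C_0 is given by ∂[p,q] = [q] − [p]. For instance
  ∂[1,2] = [2] − [1].
This gives a 9×27 integer matrix of rank 8; reducing to Smith normal form yields diagonal entries (1,1,1,1,1,1,1,1).

Boundary ∂_2: C_2 → C_1 sends each 2-simplex [p,q,r] to [q,r] − [p,r] + [p,q]. For instance
  ∂[3,7,8] = [7,8] − [3,8] + [3,7],
  ∂[0,4,5] = [4,5] − [0,5] + [0,4].
The 27×18 boundary matrix has rank 18 and Smith normal form diag(1,1,1,1,1,1,1,1,1,1,1,1,1,1,1,1,1,2).

From H_k ≅ ker(∂_k) / im(∂_{k+1}) we obtain:

  H_2: rank ker ∂_2 − rank ∂_3 = (18 − 18) − 0 = 0, and there is no ∂_3, so H_2 ≅ 0.

(K is a triangulation of the Klein bottle.)

H_2 = 0.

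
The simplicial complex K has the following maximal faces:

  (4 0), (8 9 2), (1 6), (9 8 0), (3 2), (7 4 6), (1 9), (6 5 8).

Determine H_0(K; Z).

H_0 ≅ Z.

Fix the vertex order 0 < 1 < 2 < 3 < 4 < 5 < 6 < 7 < 8 < 9 and write every simplex with vertices in increasing order. Then dim K = 2 and the simplices of K are:

  0-simplices (10): [0], [1], [2], [3], [4], [5], [6], [7], [8], [9]
  1-simplices (15): [0,4], [0,8], [0,9], [1,6], [1,9], [2,3], [2,8], [2,9], [4,6], [4,7], [5,6], [5,8], [6,7], [6,8], [8,9]
  2-simplices (4): [0,8,9], [2,8,9], [4,6,7], [5,6,8]

giving chain groups C_0 ≅ Z^10, C_1 ≅ Z^15, C_2 ≅ Z^4.

The boundary map ∂_1: C_1 → C_0 is given by ∂[p,q] = [q] − [p].
The 10×15 boundary matrix has rank 9 and Smith normal form diag(1,1,1,1,1,1,1,1,1).

The boundary map ∂_2: C_2 → C_1 maps a triangle to the signed sum of its edges. For instance
  ∂[2,8,9] = [8,9] − [2,9] + [2,8],
  ∂[4,6,7] = [6,7] − [4,7] + [4,6].
As a 15×4 matrix over Z this has rank 4, with invariant factors (1,1,1,1).

Now H_k = ker ∂_k / im ∂_{k+1}, so:

  H_0: rank C_0 − rank ∂_1 = 10 − 9 = 1, and the invariant factors of ∂_1 are all 1, so H_0 ≅ Z.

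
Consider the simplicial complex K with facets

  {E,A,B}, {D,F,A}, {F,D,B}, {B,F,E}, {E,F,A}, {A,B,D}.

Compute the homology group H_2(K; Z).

We work with the vertex ordering A < B < D < E < F. The simplices of K, each written with vertices in increasing order, are:

  0-simplices (5): A, B, D, E, F
  1-simplices (9): AB, AD, AE, AF, BD, BE, BF, DF, EF
  2-simplices (6): ABD, ABE, ADF, AEF, BDF, BEF

Hence C_0 ≅ Z^5, C_1 ≅ Z^9, C_2 ≅ Z^6.

Boundary ∂_1: C_1 → C_0 is given by ∂[p,q] = [q] − [p].
The resulting 5×9 matrix has rank 4, and its Smith normal form has invariant factors (1,1,1,1).

∂_2: C_2 → C_1 maps a triangle to the signed sum of its edges. For instance
  ∂ABD = BD − AD + AB,
  ∂ABE = BE − AE + AB.
This gives a 9×6 integer matrix of rank 5; reducing to Smith normal form yields diagonal entries (1,1,1,1,1).

Reading off H_k = ker ∂_k / im ∂_{k+1}:

  H_2: rank ker ∂_2 − rank ∂_3 = (6 − 5) − 0 = 1, and there is no ∂_3, so H_2 = Z.

H_2 ≅ Z.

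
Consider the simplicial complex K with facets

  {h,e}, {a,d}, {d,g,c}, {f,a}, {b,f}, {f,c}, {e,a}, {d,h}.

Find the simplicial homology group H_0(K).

Take the total order a < b < c < d < e < f < g < h on the vertex set. Then K (dimension 2) consists of the simplices:

  0-simplices (8): a, b, c, d, e, f, g, h
  1-simplices (10): ad, ae, af, bf, cd, cf, cg, dg, dh, eh
  2-simplices (1): cdg

giving chain groups C_0 ≅ Z^8, C_1 ≅ Z^10, C_2 ≅ Z^1.

Boundary ∂_1: C_1 → C_0 maps an edge to its endpoints' difference, ∂[p,q] = q − p. For instance
  ∂bf = f − b.
As a 8×10 matrix over Z this has rank 7, with invariant factors (1,1,1,1,1,1,1).

∂_2: C_2 → C_1 sends each 2-simplex [p,q,r] to [q,r] − [p,r] + [p,q]. For instance
  ∂cdg = dg − cg + cd.
As a 10×1 matrix over Z this has rank 1, with invariant factors (1).

Reading off H_k = ker ∂_k / im ∂_{k+1}:

  H_0: rank C_0 − rank ∂_1 = 8 − 7 = 1, and the invariant factors of ∂_1 are all 1, so H_0 = Z.

H_0 = Z.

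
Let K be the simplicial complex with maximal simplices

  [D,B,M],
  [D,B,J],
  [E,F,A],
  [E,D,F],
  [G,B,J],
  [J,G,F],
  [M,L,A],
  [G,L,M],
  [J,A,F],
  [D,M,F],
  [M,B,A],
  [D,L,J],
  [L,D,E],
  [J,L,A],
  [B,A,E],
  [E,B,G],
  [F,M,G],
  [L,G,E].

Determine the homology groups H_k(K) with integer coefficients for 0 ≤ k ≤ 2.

Order the vertices as A < B < D < E < F < G < J < L < M. Listing each simplex with vertices in this order, K has dimension 2 with simplices:

  0-simplices (9): A, B, D, E, F, G, J, L, M
  1-simplices (27): AB, AE, AF, AJ, AL, AM, BD, BE, BG, BJ, BM, DE, DF, DJ, DL, DM, EF, EG, EL, FG, FJ, FM, GJ, GL, GM, JL, LM
  2-simplices (18): ABE, ABM, AEF, AFJ, AJL, ALM, BDJ, BDM, BEG, BGJ, DEF, DEL, DFM, DJL, EGL, FGJ, FGM, GLM

Hence C_0 ≅ Z^9, C_1 ≅ Z^27, C_2 ≅ Z^18.

The boundary map ∂_1: C_1 → C_0 is given by ∂[p,q] = [q] − [p]. For instance
  ∂FG = G − F.
The resulting 9×27 matrix has rank 8, and its Smith normal form has invariant factors (1,1,1,1,1,1,1,1).

Boundary ∂_2: C_2 → C_1 acts by ∂[p,q,r] = [q,r] − [p,r] + [p,q]. For instance
  ∂DFM = FM − DM + DF,
  ∂DEF = EF − DF + DE.
This gives a 27×18 integer matrix of rank 17; reducing to Smith normal form yields diagonal entries (1,1,1,1,1,1,1,1,1,1,1,1,1,1,1,1,1).

From H_k ≅ ker(∂_k) / im(∂_{k+1}) we obtain:

  H_0: rank C_0 − rank ∂_1 = 9 − 8 = 1, and the invariant factors of ∂_1 are all 1, so H_0 ≅ Z.
  H_1: rank ker ∂_1 − rank ∂_2 = (27 − 8) − 17 = 2, and the invariant factors of ∂_2 are all 1, so H_1 ≅ Z^2.
  H_2: rank ker ∂_2 − rank ∂_3 = (18 − 17) − 0 = 1, and there is no ∂_3, so H_2 ≅ Z.

H_0 = Z,  H_1 = Z^2,  H_2 = Z.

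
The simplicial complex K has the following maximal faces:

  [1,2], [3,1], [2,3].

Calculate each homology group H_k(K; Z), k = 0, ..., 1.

Order the vertices as 1 < 2 < 3. Listing each simplex with vertices in this order, K has dimension 1 with simplices:

  0-simplices (3): [1], [2], [3]
  1-simplices (3): [1,2], [1,3], [2,3]

giving chain groups C_0 ≅ Z^3, C_1 ≅ Z^3.

∂_1: C_1 → C_0 maps an edge to its endpoints' difference, ∂[p,q] = q − p. For instance
  ∂[2,3] = [3] − [2].
The resulting 3×3 matrix has rank 2, and its Smith normal form has invariant factors (1,1).

Computing H_k = (kernel of ∂_k) / (image of ∂_{k+1}):

  H_0: rank C_0 − rank ∂_1 = 3 − 2 = 1, and the invariant factors of ∂_1 are all 1, so H_0 ≅ Z.
  H_1: rank ker ∂_1 − rank ∂_2 = (3 − 2) − 0 = 1, and there is no ∂_2, so H_1 ≅ Z.

H_0 = Z,  H_1 = Z.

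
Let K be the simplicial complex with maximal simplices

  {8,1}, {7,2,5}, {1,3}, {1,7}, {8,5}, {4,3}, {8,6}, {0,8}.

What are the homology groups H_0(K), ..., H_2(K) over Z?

H_0 ≅ Z,  H_1 ≅ Z,  H_2 = 0.

Fix the vertex order 0 < 1 < 2 < 3 < 4 < 5 < 6 < 7 < 8 and write every simplex with vertices in increasing order. Then dim K = 2 and the simplices of K are:

  0-simplices (9): [0], [1], [2], [3], [4], [5], [6], [7], [8]
  1-simplices (10): [0,8], [1,3], [1,7], [1,8], [2,5], [2,7], [3,4], [5,7], [5,8], [6,8]
  2-simplices (1): [2,5,7]

giving chain groups C_0 ≅ Z^9, C_1 ≅ Z^10, C_2 ≅ Z^1.

Boundary ∂_1: C_1 → C_0 is given by ∂[p,q] = [q] − [p]. For instance
  ∂[6,8] = [8] − [6].
The 9×10 boundary matrix has rank 8 and Smith normal form diag(1,1,1,1,1,1,1,1).

∂_2: C_2 → C_1 acts by ∂[p,q,r] = [q,r] − [p,r] + [p,q]. For instance
  ∂[2,5,7] = [5,7] − [2,7] + [2,5].
The resulting 10×1 matrix has rank 1, and its Smith normal form has invariant factors (1).

Now H_k = ker ∂_k / im ∂_{k+1}, so:

  H_0: rank C_0 − rank ∂_1 = 9 − 8 = 1, and the invariant factors of ∂_1 are all 1, so H_0 = Z.
  H_1: rank ker ∂_1 − rank ∂_2 = (10 − 8) − 1 = 1, and the invariant factors of ∂_2 are all 1, so H_1 = Z.
  H_2: rank ker ∂_2 − rank ∂_3 = (1 − 1) − 0 = 0, and there is no ∂_3, so H_2 = 0.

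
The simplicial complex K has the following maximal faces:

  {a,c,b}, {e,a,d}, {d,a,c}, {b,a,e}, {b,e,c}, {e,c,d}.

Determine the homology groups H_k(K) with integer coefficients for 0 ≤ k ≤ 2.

H_0 = Z,  H_1 = 0,  H_2 = Z.

We work with the vertex ordering a < b < c < d < e. The simplices of K, each written with vertices in increasing order, are:

  0-simplices (5): a, b, c, d, e
  1-simplices (9): ab, ac, ad, ae, bc, be, cd, ce, de
  2-simplices (6): abc, abe, acd, ade, bce, cde

giving chain groups C_0 ≅ Z^5, C_1 ≅ Z^9, C_2 ≅ Z^6.

∂_1: C_1 → C_0 is given by ∂[p,q] = [q] − [p]. For instance
  ∂de = e − d.
As a 5×9 matrix over Z this has rank 4, with invariant factors (1,1,1,1).

∂_2: C_2 → C_1 acts by ∂[p,q,r] = [q,r] − [p,r] + [p,q]. For instance
  ∂acd = cd − ad + ac,
  ∂abe = be − ae + ab.
This gives a 9×6 integer matrix of rank 5; reducing to Smith normal form yields diagonal entries (1,1,1,1,1).

From H_k ≅ ker(∂_k) / im(∂_{k+1}) we obtain:

  H_0: rank C_0 − rank ∂_1 = 5 − 4 = 1, and the invariant factors of ∂_1 are all 1, so H_0 ≅ Z.
  H_1: rank ker ∂_1 − rank ∂_2 = (9 − 4) − 5 = 0, and the invariant factors of ∂_2 are all 1, so H_1 ≅ 0.
  H_2: rank ker ∂_2 − rank ∂_3 = (6 − 5) − 0 = 1, and there is no ∂_3, so H_2 ≅ Z.

As a check, the Euler characteristic is 5 − 9 + 6 = 2, which agrees with 1 − 0 + 1 = 2.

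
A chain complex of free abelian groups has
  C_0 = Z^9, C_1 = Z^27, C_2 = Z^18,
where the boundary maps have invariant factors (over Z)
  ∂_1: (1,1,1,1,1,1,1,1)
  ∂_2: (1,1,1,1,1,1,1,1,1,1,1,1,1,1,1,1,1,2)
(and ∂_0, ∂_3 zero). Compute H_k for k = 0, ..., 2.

H_0: b_0 = 9 − 0 − 8 = 1; torsion from ∂_1 factors > 1: none. So H_0 = Z.
H_1: b_1 = 27 − 8 − 18 = 1; torsion from ∂_2 factors > 1: [2]. So H_1 = Z ⊕ Z/2.
H_2: b_2 = 18 − 18 − 0 = 0; torsion from ∂_3 factors > 1: none. So H_2 = 0.

H_0 = Z,  H_1 = Z ⊕ Z/2,  H_2 = 0.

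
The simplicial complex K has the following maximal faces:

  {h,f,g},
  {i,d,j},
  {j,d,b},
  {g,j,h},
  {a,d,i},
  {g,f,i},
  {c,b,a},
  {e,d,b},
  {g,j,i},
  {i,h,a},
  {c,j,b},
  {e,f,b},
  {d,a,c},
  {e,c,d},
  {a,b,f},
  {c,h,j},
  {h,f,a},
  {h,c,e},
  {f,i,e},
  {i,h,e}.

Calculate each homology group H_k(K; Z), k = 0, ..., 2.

We work with the vertex ordering a < b < c < d < e < f < g < h < i < j. The simplices of K, each written with vertices in increasing order, are:

  0-simplices (10): a, b, c, d, e, f, g, h, i, j
  1-simplices (30): ab, ac, ad, af, ah, ai, bc, bd, be, bf, bj, cd, ce, ch, cj, de, di, dj, ef, eh, ei, fg, fh, fi, gh, gi, gj, hi, hj, ij
  2-simplices (20): abc, abf, acd, adi, afh, ahi, bcj, bde, bdj, bef, cde, ceh, chj, dij, efi, ehi, fgh, fgi, ghj, gij

so the chain groups are C_0 ≅ Z^10, C_1 ≅ Z^30, C_2 ≅ Z^20.

The boundary map ∂_1: C_1 → C_0 sends each edge [p,q] (with p < q) to q − p. For instance
  ∂ai = i − a.
The resulting 10×30 matrix has rank 9, and its Smith normal form has invariant factors (1,1,1,1,1,1,1,1,1).

∂_2: C_2 → C_1 maps a triangle to the signed sum of its edges. For instance
  ∂chj = hj − cj + ch,
  ∂gij = ij − gj + gi.
The 30×20 boundary matrix has rank 20 and Smith normal form diag(1,1,1,1,1,1,1,1,1,1,1,1,1,1,1,1,1,1,1,2).

Reading off H_k = ker ∂_k / im ∂_{k+1}:

  H_0: rank C_0 − rank ∂_1 = 10 − 9 = 1, and the invariant factors of ∂_1 are all 1, so H_0 ≅ Z.
  H_1: rank ker ∂_1 − rank ∂_2 = (30 − 9) − 20 = 1, and ∂_2 has invariant factor 2 > 1, so H_1 ≅ Z ⊕ Z/2.
  H_2: rank ker ∂_2 − rank ∂_3 = (20 − 20) − 0 = 0, and there is no ∂_3, so H_2 ≅ 0.

As a check, the Euler characteristic is 10 − 30 + 20 = 0, which agrees with 1 − 1 + 0 = 0.

H_0 = Z,  H_1 = Z ⊕ Z/2,  H_2 = 0.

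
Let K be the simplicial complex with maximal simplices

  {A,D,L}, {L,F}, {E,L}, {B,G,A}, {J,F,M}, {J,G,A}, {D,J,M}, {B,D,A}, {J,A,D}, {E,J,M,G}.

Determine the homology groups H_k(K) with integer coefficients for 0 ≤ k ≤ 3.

Take the total order A < B < D < E < F < G < J < L < M on the vertex set. Then K (dimension 3) consists of the simplices:

  0-simplices (9): A, B, D, E, F, G, J, L, M
  1-simplices (20): AB, AD, AG, AJ, AL, BD, BG, DJ, DL, DM, EG, EJ, EL, EM, FJ, FL, FM, GJ, GM, JM
  2-simplices (11): ABD, ABG, ADJ, ADL, AGJ, DJM, EGJ, EGM, EJM, FJM, GJM
  3-simplices (1): EGJM

so the chain groups are C_0 ≅ Z^9, C_1 ≅ Z^20, C_2 ≅ Z^11, C_3 ≅ Z^1.

The boundary map ∂_1: C_1 → C_0 maps an edge to its endpoints' difference, ∂[p,q] = q − p.
The resulting 9×20 matrix has rank 8, and its Smith normal form has invariant factors (1,1,1,1,1,1,1,1).

Boundary ∂_2: C_2 → C_1 sends each 2-simplex [p,q,r] to [q,r] − [p,r] + [p,q]. For instance
  ∂ADL = DL − AL + AD,
  ∂EJM = JM − EM + EJ.
This gives a 20×11 integer matrix of rank 10; reducing to Smith normal form yields diagonal entries (1,1,1,1,1,1,1,1,1,1).

The boundary map ∂_3: C_3 → C_2 sends each 3-simplex σ to the alternating sum Σ_i (−1)^i (σ with its i-th vertex removed). For instance
  ∂EGJM = GJM − EJM + EGM − EGJ.
The resulting 11×1 matrix has rank 1, and its Smith normal form has invariant factors (1).

From H_k ≅ ker(∂_k) / im(∂_{k+1}) we obtain:

  H_0: rank C_0 − rank ∂_1 = 9 − 8 = 1, and the invariant factors of ∂_1 are all 1, so H_0 ≅ Z.
  H_1: rank ker ∂_1 − rank ∂_2 = (20 − 8) − 10 = 2, and the invariant factors of ∂_2 are all 1, so H_1 ≅ Z^2.
  H_2: rank ker ∂_2 − rank ∂_3 = (11 − 10) − 1 = 0, and the invariant factors of ∂_3 are all 1, so H_2 ≅ 0.
  H_3: rank ker ∂_3 − rank ∂_4 = (1 − 1) − 0 = 0, and there is no ∂_4, so H_3 ≅ 0.

H_0 = Z,  H_1 = Z^2,  H_2 = 0,  H_3 = 0.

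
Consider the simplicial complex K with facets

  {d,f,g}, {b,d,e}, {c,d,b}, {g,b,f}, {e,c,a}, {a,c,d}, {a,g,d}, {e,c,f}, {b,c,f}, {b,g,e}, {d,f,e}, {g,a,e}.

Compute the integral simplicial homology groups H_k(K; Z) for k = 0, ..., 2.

H_0 = Z,  H_1 = Z/2,  H_2 = 0.

K has 7 vertices, 18 edges, 12 triangles.
rank ∂_0 = 0, rank ∂_1 = 6 ⇒ b_0 = 7 − 0 − 6 = 1; all invariant factors of ∂_1 are 1 so no torsion. So H_0 ≅ Z.
rank ∂_1 = 6, rank ∂_2 = 12 ⇒ b_1 = 18 − 6 − 12 = 0; ∂_2 has invariant factor(s) [2] giving torsion. So H_1 ≅ Z/2.
rank ∂_2 = 12, rank ∂_3 = 0 ⇒ b_2 = 12 − 12 − 0 = 0. So H_2 ≅ 0.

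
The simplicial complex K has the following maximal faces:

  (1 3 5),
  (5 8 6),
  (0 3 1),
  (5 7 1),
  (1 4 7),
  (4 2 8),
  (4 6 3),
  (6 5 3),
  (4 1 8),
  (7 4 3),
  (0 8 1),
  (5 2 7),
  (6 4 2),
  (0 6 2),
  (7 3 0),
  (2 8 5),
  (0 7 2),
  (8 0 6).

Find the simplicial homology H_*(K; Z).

H_0 ≅ Z,  H_1 ≅ Z ⊕ Z_2,  H_2 = 0.

K has 9 vertices, 27 edges, 18 triangles.
rank ∂_0 = 0, rank ∂_1 = 8 ⇒ b_0 = 9 − 0 − 8 = 1; all invariant factors of ∂_1 are 1 so no torsion. So H_0 ≅ Z.
rank ∂_1 = 8, rank ∂_2 = 18 ⇒ b_1 = 27 − 8 − 18 = 1; ∂_2 has invariant factor(s) [2] giving torsion. So H_1 ≅ Z ⊕ Z_2.
rank ∂_2 = 18, rank ∂_3 = 0 ⇒ b_2 = 18 − 18 − 0 = 0. So H_2 ≅ 0.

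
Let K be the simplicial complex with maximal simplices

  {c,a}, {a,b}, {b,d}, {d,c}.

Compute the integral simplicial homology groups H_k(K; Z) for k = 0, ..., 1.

We work with the vertex ordering a < b < c < d. The simplices of K, each written with vertices in increasing order, are:

  0-simplices (4): a, b, c, d
  1-simplices (4): ab, ac, bd, cd

so the chain groups are C_0 ≅ Z^4, C_1 ≅ Z^4.

The boundary map ∂_1: C_1 → C_0 is given by ∂[p,q] = [q] − [p]. For instance
  ∂bd = d − b.
The resulting 4×4 matrix has rank 3, and its Smith normal form has invariant factors (1,1,1).

Computing H_k = (kernel of ∂_k) / (image of ∂_{k+1}):

  H_0: rank C_0 − rank ∂_1 = 4 − 3 = 1, and the invariant factors of ∂_1 are all 1, so H_0 ≅ Z.
  H_1: rank ker ∂_1 − rank ∂_2 = (4 − 3) − 0 = 1, and there is no ∂_2, so H_1 ≅ Z.

(K is a triangulation of the circle S^1.)

H_0 ≅ Z,  H_1 ≅ Z.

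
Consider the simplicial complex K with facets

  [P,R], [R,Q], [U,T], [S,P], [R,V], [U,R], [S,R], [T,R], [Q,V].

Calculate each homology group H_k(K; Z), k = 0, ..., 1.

Take the total order P < Q < R < S < T < U < V on the vertex set. Then K (dimension 1) consists of the simplices:

  0-simplices (7): P, Q, R, S, T, U, V
  1-simplices (9): PR, PS, QR, QV, RS, RT, RU, RV, TU

giving chain groups C_0 ≅ Z^7, C_1 ≅ Z^9.

The boundary map ∂_1: C_1 → C_0 maps an edge to its endpoints' difference, ∂[p,q] = q − p. For instance
  ∂RT = T − R.
As a 7×9 matrix over Z this has rank 6, with invariant factors (1,1,1,1,1,1).

Now H_k = ker ∂_k / im ∂_{k+1}, so:

  H_0: rank C_0 − rank ∂_1 = 7 − 6 = 1, and the invariant factors of ∂_1 are all 1, so H_0 ≅ Z.
  H_1: rank ker ∂_1 − rank ∂_2 = (9 − 6) − 0 = 3, and there is no ∂_2, so H_1 ≅ Z^3.

H_0 ≅ Z,  H_1 ≅ Z^3.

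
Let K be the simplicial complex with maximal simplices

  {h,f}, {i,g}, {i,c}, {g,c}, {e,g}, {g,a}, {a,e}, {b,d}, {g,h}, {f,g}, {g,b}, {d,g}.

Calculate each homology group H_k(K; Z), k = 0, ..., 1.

K has 9 vertices, 12 edges.
rank ∂_0 = 0, rank ∂_1 = 8 ⇒ b_0 = 9 − 0 − 8 = 1; all invariant factors of ∂_1 are 1 so no torsion. So H_0 = Z.
rank ∂_1 = 8, rank ∂_2 = 0 ⇒ b_1 = 12 − 8 − 0 = 4. So H_1 = Z^4.

H_0 = Z,  H_1 = Z^4.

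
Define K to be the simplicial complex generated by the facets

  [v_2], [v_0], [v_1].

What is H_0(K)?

H_0 ≅ Z^3.

Order the vertices as v_0 < v_1 < v_2. Listing each simplex with vertices in this order, K has dimension 0 with simplices:

  0-simplices (3): [v_0], [v_1], [v_2]

Hence C_0 ≅ Z^3.

Computing H_k = (kernel of ∂_k) / (image of ∂_{k+1}):

  H_0: rank C_0 − rank ∂_1 = 3 − 0 = 3, and there is no ∂_1, so H_0 ≅ Z^3.

(K is a triangulation of a set of 3 points.)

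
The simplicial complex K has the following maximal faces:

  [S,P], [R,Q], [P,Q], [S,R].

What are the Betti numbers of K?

b_0 = 1, b_1 = 1.

Take the total order P < Q < R < S on the vertex set. Then K (dimension 1) consists of the simplices:

  0-simplices (4): P, Q, R, S
  1-simplices (4): PQ, PS, QR, RS

Hence C_0 ≅ Z^4, C_1 ≅ Z^4.

∂_1: C_1 → C_0 sends each edge [p,q] (with p < q) to q − p.
The resulting 4×4 matrix has rank 3, and its Smith normal form has invariant factors (1,1,1).

Computing H_k = (kernel of ∂_k) / (image of ∂_{k+1}):

  H_0: rank C_0 − rank ∂_1 = 4 − 3 = 1, and the invariant factors of ∂_1 are all 1, so H_0 ≅ Z.
  H_1: rank ker ∂_1 − rank ∂_2 = (4 − 3) − 0 = 1, and there is no ∂_2, so H_1 ≅ Z.

Hence the Betti numbers are b_0 = 1, b_1 = 1.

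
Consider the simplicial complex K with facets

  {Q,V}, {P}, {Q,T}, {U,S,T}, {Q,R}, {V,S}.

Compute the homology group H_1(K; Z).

H_1 ≅ Z.

Fix the vertex order P < Q < R < S < T < U < V and write every simplex with vertices in increasing order. Then dim K = 2 and the simplices of K are:

  0-simplices (7): P, Q, R, S, T, U, V
  1-simplices (7): QR, QT, QV, ST, SU, SV, TU
  2-simplices (1): STU

so the chain groups are C_0 ≅ Z^7, C_1 ≅ Z^7, C_2 ≅ Z^1.

The boundary map ∂_1: C_1 → C_0 maps an edge to its endpoints' difference, ∂[p,q] = q − p.
This gives a 7×7 integer matrix of rank 5; reducing to Smith normal form yields diagonal entries (1,1,1,1,1).

∂_2: C_2 → C_1 maps a triangle to the signed sum of its edges. For instance
  ∂STU = TU − SU + ST.
The 7×1 boundary matrix has rank 1 and Smith normal form diag(1).

From H_k ≅ ker(∂_k) / im(∂_{k+1}) we obtain:

  H_1: rank ker ∂_1 − rank ∂_2 = (7 − 5) − 1 = 1, and the invariant factors of ∂_2 are all 1, so H_1 = Z.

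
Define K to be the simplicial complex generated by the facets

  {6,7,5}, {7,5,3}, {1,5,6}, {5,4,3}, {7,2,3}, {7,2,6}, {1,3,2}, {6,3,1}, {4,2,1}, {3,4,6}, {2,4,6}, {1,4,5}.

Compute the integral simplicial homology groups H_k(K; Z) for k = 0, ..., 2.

We work with the vertex ordering 1 < 2 < 3 < 4 < 5 < 6 < 7. The simplices of K, each written with vertices in increasing order, are:

  0-simplices (7): [1], [2], [3], [4], [5], [6], [7]
  1-simplices (18): [1,2], [1,3], [1,4], [1,5], [1,6], [2,3], [2,4], [2,6], [2,7], [3,4], [3,5], [3,6], [3,7], [4,5], [4,6], [5,6], [5,7], [6,7]
  2-simplices (12): [1,2,3], [1,2,4], [1,3,6], [1,4,5], [1,5,6], [2,3,7], [2,4,6], [2,6,7], [3,4,5], [3,4,6], [3,5,7], [5,6,7]

so the chain groups are C_0 ≅ Z^7, C_1 ≅ Z^18, C_2 ≅ Z^12.

∂_1: C_1 → C_0 is given by ∂[p,q] = [q] − [p]. For instance
  ∂[2,4] = [4] − [2].
As a 7×18 matrix over Z this has rank 6, with invariant factors (1,1,1,1,1,1).

The boundary map ∂_2: C_2 → C_1 sends each 2-simplex [p,q,r] to [q,r] − [p,r] + [p,q]. For instance
  ∂[2,3,7] = [3,7] − [2,7] + [2,3],
  ∂[2,4,6] = [4,6] − [2,6] + [2,4].
The resulting 18×12 matrix has rank 12, and its Smith normal form has invariant factors (1,1,1,1,1,1,1,1,1,1,1,2).

From H_k ≅ ker(∂_k) / im(∂_{k+1}) we obtain:

  H_0: rank C_0 − rank ∂_1 = 7 − 6 = 1, and the invariant factors of ∂_1 are all 1, so H_0 ≅ Z.
  H_1: rank ker ∂_1 − rank ∂_2 = (18 − 6) − 12 = 0, and ∂_2 has invariant factor 2 > 1, so H_1 ≅ Z/2.
  H_2: rank ker ∂_2 − rank ∂_3 = (12 − 12) − 0 = 0, and there is no ∂_3, so H_2 ≅ 0.

H_0 = Z,  H_1 = Z/2,  H_2 = 0.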